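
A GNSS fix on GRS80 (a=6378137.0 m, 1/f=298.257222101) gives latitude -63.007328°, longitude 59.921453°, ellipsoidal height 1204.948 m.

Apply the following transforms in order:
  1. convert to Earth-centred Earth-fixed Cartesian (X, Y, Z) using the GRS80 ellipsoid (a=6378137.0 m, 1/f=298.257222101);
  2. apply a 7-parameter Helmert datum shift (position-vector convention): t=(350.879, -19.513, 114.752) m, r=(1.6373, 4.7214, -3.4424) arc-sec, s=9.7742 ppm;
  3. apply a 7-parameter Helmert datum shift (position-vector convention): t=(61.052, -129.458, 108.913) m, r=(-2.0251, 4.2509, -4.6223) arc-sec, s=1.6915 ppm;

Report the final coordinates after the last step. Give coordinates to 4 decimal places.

start: φ=-63.007328°, λ=59.921453°, h=1204.948 m
→ ECEF (a=6378137.000, f=1/298.257222101): X=1455024.4027, Y=2512216.2936, Z=-5661422.5797
→ Helmert 7p (PV): X=1455301.8396, Y=2512241.9921, Z=-5661376.5276
→ Helmert 7p (PV): X=1455304.9763, Y=2512028.5875, Z=-5661331.8482

X=1455304.9763 m, Y=2512028.5875 m, Z=-5661331.8482 m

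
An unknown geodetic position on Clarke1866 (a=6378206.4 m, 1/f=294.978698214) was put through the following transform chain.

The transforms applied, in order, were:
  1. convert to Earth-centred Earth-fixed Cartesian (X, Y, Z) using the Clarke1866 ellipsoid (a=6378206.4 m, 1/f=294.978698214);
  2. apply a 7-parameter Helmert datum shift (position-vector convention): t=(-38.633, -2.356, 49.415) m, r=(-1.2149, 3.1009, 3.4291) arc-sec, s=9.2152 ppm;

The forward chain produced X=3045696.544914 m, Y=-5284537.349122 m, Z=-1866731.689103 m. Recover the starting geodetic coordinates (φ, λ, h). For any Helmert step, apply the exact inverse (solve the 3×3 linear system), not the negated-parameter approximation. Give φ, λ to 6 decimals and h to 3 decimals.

φ=-17.126241°, λ=-60.043728°, h=2285.270 m

start: X=3045696.5449, Y=-5284537.3491, Z=-1866731.6891 m
→ Helmert⁻¹: X=3045647.3212, Y=-5284525.9335, Z=-1866749.2404
→ geod (Bowring, a=6378206.400): φ=-17.12624100°, λ=-60.04372800°, h=2285.2700 m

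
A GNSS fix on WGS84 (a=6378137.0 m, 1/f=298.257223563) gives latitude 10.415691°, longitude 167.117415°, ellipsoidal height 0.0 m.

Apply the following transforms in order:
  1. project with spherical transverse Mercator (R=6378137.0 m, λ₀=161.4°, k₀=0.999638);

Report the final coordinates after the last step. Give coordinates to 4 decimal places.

start: φ=10.415691°, λ=167.117415°, h=0.000 m
→ tm (R=6378137.0, λ₀=161.4°): E=626718.2709, N=1164716.6489

E=626718.2709 m, N=1164716.6489 m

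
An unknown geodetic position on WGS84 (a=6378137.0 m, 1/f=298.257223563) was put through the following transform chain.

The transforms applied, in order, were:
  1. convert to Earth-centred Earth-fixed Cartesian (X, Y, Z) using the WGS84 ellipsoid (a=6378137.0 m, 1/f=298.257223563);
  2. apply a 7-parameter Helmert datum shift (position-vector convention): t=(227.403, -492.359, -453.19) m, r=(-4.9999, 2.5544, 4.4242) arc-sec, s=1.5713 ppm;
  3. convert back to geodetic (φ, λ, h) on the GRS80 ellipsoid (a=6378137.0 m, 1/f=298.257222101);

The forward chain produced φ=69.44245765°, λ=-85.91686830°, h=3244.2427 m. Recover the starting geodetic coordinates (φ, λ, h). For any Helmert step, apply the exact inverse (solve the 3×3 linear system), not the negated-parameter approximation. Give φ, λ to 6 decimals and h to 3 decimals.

start: φ=69.442458°, λ=-85.916868°, h=3244.243 m
→ ECEF (a=6378137.000, f=1/298.257222101): X=160024.1017, Y=-2241705.5739, Z=5952520.4573
→ Helmert⁻¹: X=159674.6511, Y=-2241357.4180, Z=5952911.9399
→ geod (Bowring, a=6378137.000): φ=69.44681100°, λ=-85.92512400°, h=3480.1410 m

φ=69.446811°, λ=-85.925124°, h=3480.141 m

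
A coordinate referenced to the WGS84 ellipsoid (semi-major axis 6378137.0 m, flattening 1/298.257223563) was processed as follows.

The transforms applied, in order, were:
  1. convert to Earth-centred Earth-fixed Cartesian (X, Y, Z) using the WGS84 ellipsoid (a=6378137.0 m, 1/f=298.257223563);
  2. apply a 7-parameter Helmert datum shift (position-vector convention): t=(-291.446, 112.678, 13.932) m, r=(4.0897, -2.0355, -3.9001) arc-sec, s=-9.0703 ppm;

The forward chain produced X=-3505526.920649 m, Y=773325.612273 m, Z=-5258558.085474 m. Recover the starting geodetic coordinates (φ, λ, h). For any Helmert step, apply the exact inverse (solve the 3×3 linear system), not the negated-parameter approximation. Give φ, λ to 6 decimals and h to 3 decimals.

φ=-55.861118°, λ=167.563337°, h=3407.906 m

start: X=-3505526.9206, Y=773325.6123, Z=-5258558.0855 m
→ Helmert⁻¹: X=-3505333.7793, Y=773049.4035, Z=-5258600.4503
→ geod (Bowring, a=6378137.000): φ=-55.86111800°, λ=167.56333700°, h=3407.9060 m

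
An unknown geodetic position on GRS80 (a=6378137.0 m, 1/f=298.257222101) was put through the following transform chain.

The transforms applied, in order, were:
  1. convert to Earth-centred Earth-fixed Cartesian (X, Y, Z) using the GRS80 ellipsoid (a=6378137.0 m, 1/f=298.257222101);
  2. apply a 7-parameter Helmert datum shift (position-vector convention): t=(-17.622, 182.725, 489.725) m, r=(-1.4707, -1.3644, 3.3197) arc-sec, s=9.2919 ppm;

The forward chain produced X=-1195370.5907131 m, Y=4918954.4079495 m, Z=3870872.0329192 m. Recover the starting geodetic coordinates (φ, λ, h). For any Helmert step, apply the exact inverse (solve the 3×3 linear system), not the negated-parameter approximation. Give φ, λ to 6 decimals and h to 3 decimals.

φ=37.588015°, λ=103.658024°, h=1770.298 m

start: X=-1195370.5907, Y=4918954.4079, Z=3870872.0329 m
→ Helmert⁻¹: X=-1195237.0963, Y=4918717.6187, Z=3870389.3225
→ geod (Bowring, a=6378137.000): φ=37.58801500°, λ=103.65802400°, h=1770.2980 m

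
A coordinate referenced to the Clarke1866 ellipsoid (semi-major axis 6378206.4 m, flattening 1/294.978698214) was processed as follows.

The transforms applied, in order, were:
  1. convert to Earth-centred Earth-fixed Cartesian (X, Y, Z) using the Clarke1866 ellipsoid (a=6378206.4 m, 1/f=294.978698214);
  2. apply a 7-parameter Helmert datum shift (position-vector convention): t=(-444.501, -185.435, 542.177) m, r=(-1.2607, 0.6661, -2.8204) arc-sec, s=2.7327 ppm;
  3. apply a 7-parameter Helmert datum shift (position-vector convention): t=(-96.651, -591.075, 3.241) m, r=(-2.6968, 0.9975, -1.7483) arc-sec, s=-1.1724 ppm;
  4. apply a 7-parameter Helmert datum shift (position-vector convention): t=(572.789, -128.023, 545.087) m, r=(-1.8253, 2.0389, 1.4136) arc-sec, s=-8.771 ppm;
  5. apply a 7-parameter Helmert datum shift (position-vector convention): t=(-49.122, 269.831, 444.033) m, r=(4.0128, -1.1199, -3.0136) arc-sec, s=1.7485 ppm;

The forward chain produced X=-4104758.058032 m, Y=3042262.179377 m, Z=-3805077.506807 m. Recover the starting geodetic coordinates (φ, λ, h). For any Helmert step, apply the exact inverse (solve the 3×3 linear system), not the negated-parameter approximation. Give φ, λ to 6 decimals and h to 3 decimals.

start: X=-4104758.0580, Y=3042262.1794, Z=-3805077.5068 m
→ Helmert⁻¹: X=-4104766.8635, Y=3041853.0219, Z=-3805551.7774
→ Helmert⁻¹: X=-4105317.1892, Y=3042069.5432, Z=-3806143.9083
→ Helmert⁻¹: X=-4105232.7344, Y=3042679.1525, Z=-3806131.6832
→ Helmert⁻¹: X=-4104806.3299, Y=3042823.4110, Z=-3806658.1157
→ geod (Bowring, a=6378206.400): φ=-36.87262500°, λ=143.45108600°, h=1259.5920 m

φ=-36.872625°, λ=143.451086°, h=1259.592 m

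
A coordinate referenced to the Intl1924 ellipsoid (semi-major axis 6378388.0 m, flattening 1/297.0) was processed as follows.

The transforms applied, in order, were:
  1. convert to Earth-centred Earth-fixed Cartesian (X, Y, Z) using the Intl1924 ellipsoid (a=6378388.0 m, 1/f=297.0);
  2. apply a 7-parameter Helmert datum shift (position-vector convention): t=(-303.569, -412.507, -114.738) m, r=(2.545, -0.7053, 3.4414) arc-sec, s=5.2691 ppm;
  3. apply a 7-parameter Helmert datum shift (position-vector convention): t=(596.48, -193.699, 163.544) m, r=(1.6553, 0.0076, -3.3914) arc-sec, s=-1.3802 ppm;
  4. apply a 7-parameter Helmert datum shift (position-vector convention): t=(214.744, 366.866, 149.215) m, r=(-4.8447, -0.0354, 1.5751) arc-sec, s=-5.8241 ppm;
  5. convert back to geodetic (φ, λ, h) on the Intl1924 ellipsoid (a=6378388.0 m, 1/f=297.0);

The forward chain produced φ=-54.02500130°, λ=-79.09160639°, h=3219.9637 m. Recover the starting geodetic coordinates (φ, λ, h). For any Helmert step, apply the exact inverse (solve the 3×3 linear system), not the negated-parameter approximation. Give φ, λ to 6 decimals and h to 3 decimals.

φ=-54.028665°, λ=-79.099197°, h=3198.168 m

start: φ=-54.025001°, λ=-79.091606°, h=3219.964 m
→ ECEF (a=6378388.000, f=1/297.0): X=710979.1479, Y=-3689151.7145, Z=-5141088.5190
→ Helmert⁻¹: X=710739.4876, Y=-3689424.7372, Z=-5141354.4556
→ Helmert⁻¹: X=710204.8360, Y=-3689265.7140, Z=-5141495.4629
→ Helmert⁻¹: X=710425.5339, Y=-3688909.0593, Z=-5141310.5482
→ geod (Bowring, a=6378388.000): φ=-54.02866500°, λ=-79.09919700°, h=3198.1680 m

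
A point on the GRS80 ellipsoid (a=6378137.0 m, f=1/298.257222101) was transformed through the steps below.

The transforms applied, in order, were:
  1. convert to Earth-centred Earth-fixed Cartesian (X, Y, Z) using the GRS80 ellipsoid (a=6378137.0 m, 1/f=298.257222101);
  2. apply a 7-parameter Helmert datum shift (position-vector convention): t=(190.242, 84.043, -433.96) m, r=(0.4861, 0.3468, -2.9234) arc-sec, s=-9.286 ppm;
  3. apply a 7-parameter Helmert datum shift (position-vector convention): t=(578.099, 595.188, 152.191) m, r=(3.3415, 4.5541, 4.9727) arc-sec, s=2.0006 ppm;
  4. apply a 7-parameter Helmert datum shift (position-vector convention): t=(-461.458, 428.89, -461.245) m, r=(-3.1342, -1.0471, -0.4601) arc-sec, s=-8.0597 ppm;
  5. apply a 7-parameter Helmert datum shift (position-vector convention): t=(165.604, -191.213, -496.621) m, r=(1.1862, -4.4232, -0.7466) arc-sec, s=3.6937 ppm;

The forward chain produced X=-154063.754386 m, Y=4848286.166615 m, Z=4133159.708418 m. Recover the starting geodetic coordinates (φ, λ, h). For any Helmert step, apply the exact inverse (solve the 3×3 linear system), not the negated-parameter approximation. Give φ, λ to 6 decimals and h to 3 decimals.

φ=40.636494°, λ=91.825613°, h=3884.943 m

start: X=-154063.7544, Y=4848286.1666, Z=4133159.7084 m
→ Helmert⁻¹: X=-154157.6959, Y=4848482.6847, Z=4133616.4838
→ Helmert⁻¹: X=-153687.3037, Y=4848029.7070, Z=4134185.4947
→ Helmert⁻¹: X=-154239.5020, Y=4847495.5098, Z=4133943.0981
→ Helmert⁻¹: X=-154506.8327, Y=4847464.0339, Z=4134403.7665
→ geod (Bowring, a=6378137.000): φ=40.63649400°, λ=91.82561300°, h=3884.9430 m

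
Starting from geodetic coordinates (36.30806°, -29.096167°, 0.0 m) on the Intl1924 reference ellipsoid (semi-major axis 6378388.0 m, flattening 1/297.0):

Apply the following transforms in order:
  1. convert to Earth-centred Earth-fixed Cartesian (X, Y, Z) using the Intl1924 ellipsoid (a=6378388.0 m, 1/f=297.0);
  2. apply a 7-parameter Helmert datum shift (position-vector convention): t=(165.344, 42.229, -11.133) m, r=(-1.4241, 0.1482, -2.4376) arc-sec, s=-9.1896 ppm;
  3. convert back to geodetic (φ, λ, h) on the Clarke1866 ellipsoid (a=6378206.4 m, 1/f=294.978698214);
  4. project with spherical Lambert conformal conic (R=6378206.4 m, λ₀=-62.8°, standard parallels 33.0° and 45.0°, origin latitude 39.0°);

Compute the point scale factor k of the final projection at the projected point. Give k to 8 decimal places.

start: φ=36.308060°, λ=-29.096167°, h=0.000 m
→ ECEF (a=6378388.000, f=1/297.0): X=4496652.0576, Y=-2502410.4313, Z=3755851.5846
→ Helmert 7p (PV): X=4496749.2050, Y=-2502372.4153, Z=3755819.9831
→ geod (Bowring, a=6378206.400): φ=36.30873521°, λ=-29.09527119°, h=267.6661 m
→ into lcc (λ₀=-62.8°): φ=36.30873521°, λ−λ₀=33.70472881°
scale k = 0.99567152

0.99567152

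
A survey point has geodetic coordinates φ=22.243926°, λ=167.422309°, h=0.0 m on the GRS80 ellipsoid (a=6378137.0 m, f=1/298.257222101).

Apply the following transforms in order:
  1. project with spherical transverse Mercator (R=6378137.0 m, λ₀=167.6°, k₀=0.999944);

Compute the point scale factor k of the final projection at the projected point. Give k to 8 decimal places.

0.99994812

start: φ=22.243926°, λ=167.422309°, h=0.000 m
→ into tm (λ₀=167.6°): φ=22.24392600°, λ−λ₀=-0.17769100°
scale k = 0.99994812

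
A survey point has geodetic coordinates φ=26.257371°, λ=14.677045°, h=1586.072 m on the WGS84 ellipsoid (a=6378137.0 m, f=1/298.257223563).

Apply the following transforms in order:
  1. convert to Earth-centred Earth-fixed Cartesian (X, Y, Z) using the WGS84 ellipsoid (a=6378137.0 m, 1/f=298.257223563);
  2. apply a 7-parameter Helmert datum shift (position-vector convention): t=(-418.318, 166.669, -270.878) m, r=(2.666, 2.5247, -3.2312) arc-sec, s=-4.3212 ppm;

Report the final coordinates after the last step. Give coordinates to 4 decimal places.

start: φ=26.257371°, λ=14.677045°, h=1586.072 m
→ ECEF (a=6378137.000, f=1/298.257223563): X=5538370.9865, Y=1450593.0678, Z=2805363.7963
→ Helmert 7p (PV): X=5537985.7977, Y=1450630.4491, Z=2805031.7549

X=5537985.7977 m, Y=1450630.4491 m, Z=2805031.7549 m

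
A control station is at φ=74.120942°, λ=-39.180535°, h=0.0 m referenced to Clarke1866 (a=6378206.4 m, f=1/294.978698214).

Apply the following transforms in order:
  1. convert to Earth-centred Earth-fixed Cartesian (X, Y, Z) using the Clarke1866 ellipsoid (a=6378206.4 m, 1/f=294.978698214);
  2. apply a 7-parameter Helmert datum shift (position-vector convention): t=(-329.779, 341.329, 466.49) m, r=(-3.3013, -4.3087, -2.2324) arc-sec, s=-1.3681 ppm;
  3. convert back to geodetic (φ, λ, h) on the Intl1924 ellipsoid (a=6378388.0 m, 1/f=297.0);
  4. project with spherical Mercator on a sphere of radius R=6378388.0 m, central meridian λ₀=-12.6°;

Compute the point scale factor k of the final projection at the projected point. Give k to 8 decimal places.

start: φ=74.120942°, λ=-39.180535°, h=0.000 m
→ ECEF (a=6378206.400, f=1/294.978698214): X=1357006.0164, Y=-1105979.6475, Z=6112466.3523
→ Helmert 7p (PV): X=1356534.7268, Y=-1105553.6614, Z=6112970.5278
→ geod (Bowring, a=6378388.000): φ=74.12695220°, λ=-39.17947216°, h=-5.7586 m
→ into merc (λ₀=-12.6°): φ=74.12695220°, λ−λ₀=-26.57947216°
scale k = 3.65621648

3.65621648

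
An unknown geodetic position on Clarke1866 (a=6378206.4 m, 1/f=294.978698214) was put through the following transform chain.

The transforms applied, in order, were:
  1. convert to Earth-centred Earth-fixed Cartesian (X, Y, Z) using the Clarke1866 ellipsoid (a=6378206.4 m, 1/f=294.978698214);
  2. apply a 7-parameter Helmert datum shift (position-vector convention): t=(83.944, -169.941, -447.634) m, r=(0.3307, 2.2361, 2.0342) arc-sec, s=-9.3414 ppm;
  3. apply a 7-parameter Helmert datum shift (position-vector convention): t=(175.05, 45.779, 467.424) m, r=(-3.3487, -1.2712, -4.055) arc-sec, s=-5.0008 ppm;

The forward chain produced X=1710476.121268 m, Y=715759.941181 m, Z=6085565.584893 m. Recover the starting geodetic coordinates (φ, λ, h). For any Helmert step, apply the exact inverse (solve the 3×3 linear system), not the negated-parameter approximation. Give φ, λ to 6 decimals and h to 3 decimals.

φ=73.164961°, λ=22.712184°, h=3377.532 m

start: X=1710476.1213, Y=715759.9412, Z=6085565.5849 m
→ Helmert⁻¹: X=1710333.0574, Y=715652.5733, Z=6085129.6693
→ Helmert⁻¹: X=1710206.1751, Y=715822.0920, Z=6085651.5442
→ geod (Bowring, a=6378206.400): φ=73.16496100°, λ=22.71218400°, h=3377.5320 m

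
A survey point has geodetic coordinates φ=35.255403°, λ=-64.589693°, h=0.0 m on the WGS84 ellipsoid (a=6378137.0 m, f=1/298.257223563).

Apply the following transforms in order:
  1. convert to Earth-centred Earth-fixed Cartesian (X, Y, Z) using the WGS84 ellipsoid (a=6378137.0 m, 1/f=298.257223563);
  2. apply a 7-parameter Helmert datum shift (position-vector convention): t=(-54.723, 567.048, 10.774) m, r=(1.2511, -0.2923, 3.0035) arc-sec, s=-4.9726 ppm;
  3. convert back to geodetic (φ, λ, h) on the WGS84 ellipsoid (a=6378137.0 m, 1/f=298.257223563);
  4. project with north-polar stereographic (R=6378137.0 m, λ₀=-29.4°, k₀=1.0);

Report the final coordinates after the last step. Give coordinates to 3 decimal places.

start: φ=35.255403°, λ=-64.589693°, h=0.000 m
→ ECEF (a=6378137.000, f=1/298.257223563): X=2237367.7213, Y=-4709698.7266, Z=3661041.4077
→ Helmert 7p (PV): X=2237365.2641, Y=-4709097.8861, Z=3661008.5808
→ geod (Bowring, a=6378137.000): φ=35.25799064°, λ=-64.58688403°, h=-462.9711 m
→ stereo (R=6378137.0, λ₀=-29.4°): E=-3805544.6432, N=-5397326.0668

E=-3805544.643 m, N=-5397326.067 m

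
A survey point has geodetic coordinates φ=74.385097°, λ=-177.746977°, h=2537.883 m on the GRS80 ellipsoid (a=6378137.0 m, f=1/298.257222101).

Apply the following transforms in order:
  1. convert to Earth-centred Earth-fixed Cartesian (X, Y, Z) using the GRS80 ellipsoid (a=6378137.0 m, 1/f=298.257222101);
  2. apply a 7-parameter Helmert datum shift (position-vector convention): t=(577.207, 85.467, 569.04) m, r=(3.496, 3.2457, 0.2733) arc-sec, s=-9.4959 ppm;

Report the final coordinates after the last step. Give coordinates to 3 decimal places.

start: φ=74.385097°, λ=-177.746977°, h=2537.883 m
→ ECEF (a=6378137.000, f=1/298.257222101): X=-1721511.6607, Y=-67729.3470, Z=6123091.0871
→ Helmert 7p (PV): X=-1720821.6671, Y=-67749.2976, Z=6123627.9236

X=-1720821.667 m, Y=-67749.298 m, Z=6123627.924 m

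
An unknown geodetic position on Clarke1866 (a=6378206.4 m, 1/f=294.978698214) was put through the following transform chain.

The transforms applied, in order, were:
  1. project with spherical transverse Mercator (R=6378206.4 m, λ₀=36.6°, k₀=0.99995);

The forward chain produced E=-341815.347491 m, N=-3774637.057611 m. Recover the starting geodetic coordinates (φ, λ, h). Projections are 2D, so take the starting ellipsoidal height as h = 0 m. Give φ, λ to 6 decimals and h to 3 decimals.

start: E=-341815.3475, N=-3774637.0576 m
→ tm⁻¹: φ=-33.85423900°, λ=32.90337200°

φ=-33.854239°, λ=32.903372°, h=0.000 m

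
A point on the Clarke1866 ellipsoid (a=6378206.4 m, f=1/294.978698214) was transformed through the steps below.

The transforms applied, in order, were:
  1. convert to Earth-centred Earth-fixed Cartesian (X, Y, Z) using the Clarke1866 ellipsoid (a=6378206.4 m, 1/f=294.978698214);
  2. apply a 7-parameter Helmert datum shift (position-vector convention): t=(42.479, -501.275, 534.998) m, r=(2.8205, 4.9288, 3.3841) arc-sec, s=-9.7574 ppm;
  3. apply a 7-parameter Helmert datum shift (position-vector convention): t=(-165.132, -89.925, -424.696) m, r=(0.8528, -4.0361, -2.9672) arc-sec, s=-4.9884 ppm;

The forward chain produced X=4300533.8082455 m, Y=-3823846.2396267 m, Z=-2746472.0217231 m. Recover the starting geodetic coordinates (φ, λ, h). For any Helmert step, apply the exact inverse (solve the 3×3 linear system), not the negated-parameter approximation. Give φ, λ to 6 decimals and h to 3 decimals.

start: X=4300533.8082, Y=-3823846.2396, Z=-2746472.0217 m
→ Helmert⁻¹: X=4300721.6647, Y=-3823724.8754, Z=-2746129.3697
→ Helmert⁻¹: X=4300724.0510, Y=-3823369.0223, Z=-2746536.1189
→ geod (Bowring, a=6378206.400): φ=-25.66594300°, λ=-41.63728400°, h=2171.9700 m

φ=-25.665943°, λ=-41.637284°, h=2171.970 m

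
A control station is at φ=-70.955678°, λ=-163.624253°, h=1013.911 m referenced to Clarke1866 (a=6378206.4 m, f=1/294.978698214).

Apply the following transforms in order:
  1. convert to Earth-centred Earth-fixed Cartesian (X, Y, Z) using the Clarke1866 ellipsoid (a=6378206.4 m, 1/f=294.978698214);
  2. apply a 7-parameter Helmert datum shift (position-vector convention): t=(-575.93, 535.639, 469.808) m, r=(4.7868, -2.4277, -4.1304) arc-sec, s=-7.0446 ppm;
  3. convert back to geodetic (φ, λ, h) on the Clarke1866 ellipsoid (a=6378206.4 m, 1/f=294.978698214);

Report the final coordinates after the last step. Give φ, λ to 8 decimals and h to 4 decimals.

start: φ=-70.955678°, λ=-163.624253°, h=1013.911 m
→ ECEF (a=6378206.400, f=1/294.978698214): X=-2003161.1814, Y=-588641.1350, Z=-6007445.0886
→ Helmert 7p (PV): X=-2003664.0811, Y=-587921.8226, Z=-6006970.1978
→ geod (Bowring, a=6378206.400): φ=-70.95191865°, λ=-163.64707973°, h=656.3462 m

φ=-70.95191865°, λ=-163.64707973°, h=656.3462 m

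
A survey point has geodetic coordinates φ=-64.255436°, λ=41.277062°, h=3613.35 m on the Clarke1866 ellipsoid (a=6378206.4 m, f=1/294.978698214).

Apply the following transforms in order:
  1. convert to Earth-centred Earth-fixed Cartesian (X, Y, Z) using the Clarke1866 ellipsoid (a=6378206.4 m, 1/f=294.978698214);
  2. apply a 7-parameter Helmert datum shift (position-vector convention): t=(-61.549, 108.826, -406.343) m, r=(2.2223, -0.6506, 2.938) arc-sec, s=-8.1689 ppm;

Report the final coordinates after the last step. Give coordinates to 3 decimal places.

start: φ=-64.255436°, λ=41.277062°, h=3613.350 m
→ ECEF (a=6378206.400, f=1/294.978698214): X=2088981.5308, Y=1833733.8631, Z=-5725203.2339
→ Helmert 7p (PV): X=2088894.8563, Y=1833919.1473, Z=-5725536.4628

X=2088894.856 m, Y=1833919.147 m, Z=-5725536.463 m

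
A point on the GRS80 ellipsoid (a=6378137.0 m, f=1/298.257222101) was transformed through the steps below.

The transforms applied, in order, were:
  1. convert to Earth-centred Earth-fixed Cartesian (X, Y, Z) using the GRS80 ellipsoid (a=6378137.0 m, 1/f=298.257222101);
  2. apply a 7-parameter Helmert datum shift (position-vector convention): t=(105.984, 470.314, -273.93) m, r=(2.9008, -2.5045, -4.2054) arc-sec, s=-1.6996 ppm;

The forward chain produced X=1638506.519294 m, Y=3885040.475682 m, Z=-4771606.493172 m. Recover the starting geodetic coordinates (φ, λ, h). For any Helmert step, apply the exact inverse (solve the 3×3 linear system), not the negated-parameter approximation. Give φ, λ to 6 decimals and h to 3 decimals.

φ=-48.728038°, λ=67.132914°, h=1001.166 m

start: X=1638506.5193, Y=3885040.4757, Z=-4771606.4932 m
→ Helmert⁻¹: X=1638266.1852, Y=3884543.0628, Z=-4771415.1948
→ geod (Bowring, a=6378137.000): φ=-48.72803800°, λ=67.13291400°, h=1001.1660 m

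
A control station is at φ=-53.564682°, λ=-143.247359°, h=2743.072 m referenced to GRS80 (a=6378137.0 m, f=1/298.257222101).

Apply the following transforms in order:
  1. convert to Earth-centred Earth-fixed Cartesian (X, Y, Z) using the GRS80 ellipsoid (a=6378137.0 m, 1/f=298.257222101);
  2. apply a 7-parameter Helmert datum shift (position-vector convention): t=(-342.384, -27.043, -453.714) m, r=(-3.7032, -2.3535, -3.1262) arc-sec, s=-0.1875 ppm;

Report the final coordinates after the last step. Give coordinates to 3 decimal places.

X=-3043321.969 m, Y=-2272609.611 m, Z=-5110769.793 m

start: φ=-53.564682°, λ=-143.247359°, h=2743.072 m
→ ECEF (a=6378137.000, f=1/298.257222101): X=-3043004.0221, Y=-2272537.3655, Z=-5110323.1167
→ Helmert 7p (PV): X=-3043321.9694, Y=-2272609.6106, Z=-5110769.7932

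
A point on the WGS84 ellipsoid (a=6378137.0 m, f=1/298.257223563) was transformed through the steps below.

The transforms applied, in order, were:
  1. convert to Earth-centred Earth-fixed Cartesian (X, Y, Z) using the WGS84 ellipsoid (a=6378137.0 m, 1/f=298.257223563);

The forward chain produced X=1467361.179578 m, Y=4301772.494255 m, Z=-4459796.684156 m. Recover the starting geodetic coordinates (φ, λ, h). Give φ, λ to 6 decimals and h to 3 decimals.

φ=-44.649331°, λ=71.165174°, h=125.020 m

start: X=1467361.1796, Y=4301772.4943, Z=-4459796.6842 m
→ geod (Bowring, a=6378137.000): φ=-44.64933100°, λ=71.16517400°, h=125.0200 m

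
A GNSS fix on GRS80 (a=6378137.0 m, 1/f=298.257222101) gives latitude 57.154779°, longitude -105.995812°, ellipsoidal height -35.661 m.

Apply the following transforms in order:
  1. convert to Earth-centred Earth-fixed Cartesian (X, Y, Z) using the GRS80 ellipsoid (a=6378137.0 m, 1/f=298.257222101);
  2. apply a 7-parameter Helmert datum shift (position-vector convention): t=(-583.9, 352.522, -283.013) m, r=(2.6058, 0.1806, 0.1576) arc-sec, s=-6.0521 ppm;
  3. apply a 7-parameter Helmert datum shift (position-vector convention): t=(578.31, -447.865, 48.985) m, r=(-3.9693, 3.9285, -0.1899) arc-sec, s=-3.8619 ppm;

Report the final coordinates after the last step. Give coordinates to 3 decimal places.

X=-955419.822 m, Y=-3333273.665 m, Z=5334992.365 m

start: φ=57.154779°, λ=-105.995812°, h=-35.661 m
→ ECEF (a=6378137.000, f=1/298.257222101): X=-955529.4643, Y=-3333246.7786, Z=5335238.2106
→ Helmert 7p (PV): X=-956100.3632, Y=-3332942.2147, Z=5334881.6353
→ Helmert 7p (PV): X=-955419.8221, Y=-3333273.6654, Z=5334992.3652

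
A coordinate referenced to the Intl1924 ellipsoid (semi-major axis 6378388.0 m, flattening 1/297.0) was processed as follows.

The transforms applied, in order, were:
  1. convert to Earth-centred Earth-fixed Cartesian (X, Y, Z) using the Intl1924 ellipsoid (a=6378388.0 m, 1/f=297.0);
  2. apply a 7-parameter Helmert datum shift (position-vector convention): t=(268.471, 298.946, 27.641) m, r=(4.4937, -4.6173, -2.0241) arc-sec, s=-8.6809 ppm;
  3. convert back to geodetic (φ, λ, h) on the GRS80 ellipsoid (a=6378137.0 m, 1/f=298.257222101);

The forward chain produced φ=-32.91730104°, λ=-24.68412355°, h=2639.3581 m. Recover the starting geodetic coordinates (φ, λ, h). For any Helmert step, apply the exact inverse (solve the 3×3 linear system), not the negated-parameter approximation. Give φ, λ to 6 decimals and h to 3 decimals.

start: φ=-32.917301°, λ=-24.684124°, h=2639.358 m
→ ECEF (a=6378137.000, f=1/298.257222101): X=4871750.8389, Y=-2239119.7086, Z=-3447697.3696
→ Helmert⁻¹: X=4871469.4529, Y=-2239465.4050, Z=-3447815.2003
→ geod (Bowring, a=6378388.000): φ=-32.91948800°, λ=-24.68873600°, h=2385.8920 m

φ=-32.919488°, λ=-24.688736°, h=2385.892 m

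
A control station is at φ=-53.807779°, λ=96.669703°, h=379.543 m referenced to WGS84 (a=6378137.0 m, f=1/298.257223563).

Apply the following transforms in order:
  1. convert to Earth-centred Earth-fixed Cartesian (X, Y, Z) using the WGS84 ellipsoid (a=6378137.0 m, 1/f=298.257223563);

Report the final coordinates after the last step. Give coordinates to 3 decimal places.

X=-438417.723 m, Y=3749180.254 m, Z=-5124445.571 m

start: φ=-53.807779°, λ=96.669703°, h=379.543 m
→ ECEF (a=6378137.000, f=1/298.257223563): X=-438417.7230, Y=3749180.2537, Z=-5124445.5708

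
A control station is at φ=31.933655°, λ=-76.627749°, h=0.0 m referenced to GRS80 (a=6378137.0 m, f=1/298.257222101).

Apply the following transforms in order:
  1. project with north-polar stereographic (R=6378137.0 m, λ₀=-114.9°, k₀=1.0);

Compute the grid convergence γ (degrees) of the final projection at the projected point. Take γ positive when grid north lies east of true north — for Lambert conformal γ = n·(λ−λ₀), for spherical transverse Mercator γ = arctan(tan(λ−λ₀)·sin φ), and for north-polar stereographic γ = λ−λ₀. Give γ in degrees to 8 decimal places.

start: φ=31.933655°, λ=-76.627749°, h=0.000 m
→ into stereo (λ₀=-114.9°): φ=31.93365500°, λ−λ₀=38.27225100°
convergence γ = 38.27225100°

38.27225100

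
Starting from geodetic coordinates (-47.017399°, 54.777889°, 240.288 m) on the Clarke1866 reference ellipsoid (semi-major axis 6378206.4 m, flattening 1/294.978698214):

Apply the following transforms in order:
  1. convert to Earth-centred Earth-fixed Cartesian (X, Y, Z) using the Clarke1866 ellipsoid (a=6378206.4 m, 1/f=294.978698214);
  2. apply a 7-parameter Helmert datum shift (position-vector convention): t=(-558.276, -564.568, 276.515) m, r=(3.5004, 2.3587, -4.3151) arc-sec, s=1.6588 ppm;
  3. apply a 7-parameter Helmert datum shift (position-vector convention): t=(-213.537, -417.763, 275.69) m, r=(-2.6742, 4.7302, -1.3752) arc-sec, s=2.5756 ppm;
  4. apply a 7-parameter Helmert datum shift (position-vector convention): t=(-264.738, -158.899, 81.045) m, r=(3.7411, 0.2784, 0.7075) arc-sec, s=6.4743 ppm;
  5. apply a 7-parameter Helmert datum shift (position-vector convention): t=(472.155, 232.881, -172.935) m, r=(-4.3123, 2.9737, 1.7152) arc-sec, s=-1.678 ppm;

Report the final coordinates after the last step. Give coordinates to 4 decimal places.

start: φ=-47.017399°, λ=54.777889°, h=240.288 m
→ ECEF (a=6378206.400, f=1/294.978698214): X=2512641.9450, Y=3558980.3797, Z=-4643055.4534
→ Helmert 7p (PV): X=2512109.1968, Y=3558447.9451, Z=-4642754.9757
→ Helmert 7p (PV): X=2511819.3838, Y=3557962.4056, Z=-4642594.9881
→ Helmert 7p (PV): X=2511552.4378, Y=3557919.3626, Z=-4642482.8584
→ Helmert 7p (PV): X=2511923.8623, Y=3558070.0998, Z=-4642758.5960

X=2511923.8623 m, Y=3558070.0998 m, Z=-4642758.5960 m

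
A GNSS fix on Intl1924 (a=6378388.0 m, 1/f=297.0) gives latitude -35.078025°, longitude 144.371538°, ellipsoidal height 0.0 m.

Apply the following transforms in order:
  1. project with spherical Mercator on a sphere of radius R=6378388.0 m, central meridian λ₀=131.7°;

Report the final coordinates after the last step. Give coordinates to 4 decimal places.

E=1410644.6689 m, N=-4174653.7712 m

start: φ=-35.078025°, λ=144.371538°, h=0.000 m
→ merc (R=6378388.0, λ₀=131.7°): E=1410644.6689, N=-4174653.7712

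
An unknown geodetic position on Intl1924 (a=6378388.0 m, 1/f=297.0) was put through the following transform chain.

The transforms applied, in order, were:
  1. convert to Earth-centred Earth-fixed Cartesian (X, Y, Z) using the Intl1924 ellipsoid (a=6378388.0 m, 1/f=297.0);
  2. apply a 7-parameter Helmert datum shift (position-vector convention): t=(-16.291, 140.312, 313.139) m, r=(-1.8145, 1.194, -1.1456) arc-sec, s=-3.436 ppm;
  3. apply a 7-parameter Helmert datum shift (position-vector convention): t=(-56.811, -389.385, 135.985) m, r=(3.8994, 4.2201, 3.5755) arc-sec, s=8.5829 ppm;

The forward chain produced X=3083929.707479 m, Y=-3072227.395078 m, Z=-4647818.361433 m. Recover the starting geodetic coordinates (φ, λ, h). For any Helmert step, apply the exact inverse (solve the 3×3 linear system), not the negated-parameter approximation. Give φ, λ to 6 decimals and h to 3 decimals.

start: X=3083929.7075, Y=-3072227.3951, Z=-4647818.3614 m
→ Helmert⁻¹: X=3084001.8904, Y=-3071952.9704, Z=-4647793.2816
→ Helmert⁻¹: X=3084072.7469, Y=-3072045.8198, Z=-4648131.5635
→ geod (Bowring, a=6378388.000): φ=-47.07042700°, λ=-44.88806400°, h=1290.2590 m

φ=-47.070427°, λ=-44.888064°, h=1290.259 m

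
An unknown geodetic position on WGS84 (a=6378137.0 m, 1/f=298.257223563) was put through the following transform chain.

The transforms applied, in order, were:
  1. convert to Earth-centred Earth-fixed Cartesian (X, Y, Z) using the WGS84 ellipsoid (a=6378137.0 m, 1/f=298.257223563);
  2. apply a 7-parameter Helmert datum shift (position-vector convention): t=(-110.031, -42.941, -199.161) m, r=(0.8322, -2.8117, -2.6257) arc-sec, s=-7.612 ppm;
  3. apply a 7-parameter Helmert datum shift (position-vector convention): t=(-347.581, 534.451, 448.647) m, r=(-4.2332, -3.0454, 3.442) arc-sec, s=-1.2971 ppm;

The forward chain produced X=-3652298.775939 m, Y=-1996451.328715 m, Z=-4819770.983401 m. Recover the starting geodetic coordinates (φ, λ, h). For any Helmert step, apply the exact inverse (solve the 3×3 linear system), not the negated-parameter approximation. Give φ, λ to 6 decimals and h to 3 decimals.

φ=-49.378004°, λ=-151.330850°, h=2580.439 m

start: X=-3652298.7759, Y=-1996451.3287, Z=-4819770.9834 m
→ Helmert⁻¹: X=-3652060.4217, Y=-1996828.5012, Z=-4820212.9430
→ Helmert⁻¹: X=-3652018.4737, Y=-1996866.6959, Z=-4819992.6331
→ geod (Bowring, a=6378137.000): φ=-49.37800400°, λ=-151.33085000°, h=2580.4390 m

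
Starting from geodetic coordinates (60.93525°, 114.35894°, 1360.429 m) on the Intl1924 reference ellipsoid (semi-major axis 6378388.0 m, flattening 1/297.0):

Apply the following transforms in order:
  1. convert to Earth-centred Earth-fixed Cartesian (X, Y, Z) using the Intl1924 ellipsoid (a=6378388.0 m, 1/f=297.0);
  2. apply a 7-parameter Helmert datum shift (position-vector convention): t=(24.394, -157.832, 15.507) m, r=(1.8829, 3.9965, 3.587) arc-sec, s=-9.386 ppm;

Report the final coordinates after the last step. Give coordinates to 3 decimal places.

start: φ=60.935250°, λ=114.358940°, h=1360.429 m
→ ECEF (a=6378388.000, f=1/297.0): X=-1281592.7803, Y=2830645.9080, Z=5553150.9172
→ Helmert 7p (PV): X=-1281497.9879, Y=2830388.5287, Z=5553164.9731

X=-1281497.988 m, Y=2830388.529 m, Z=5553164.973 m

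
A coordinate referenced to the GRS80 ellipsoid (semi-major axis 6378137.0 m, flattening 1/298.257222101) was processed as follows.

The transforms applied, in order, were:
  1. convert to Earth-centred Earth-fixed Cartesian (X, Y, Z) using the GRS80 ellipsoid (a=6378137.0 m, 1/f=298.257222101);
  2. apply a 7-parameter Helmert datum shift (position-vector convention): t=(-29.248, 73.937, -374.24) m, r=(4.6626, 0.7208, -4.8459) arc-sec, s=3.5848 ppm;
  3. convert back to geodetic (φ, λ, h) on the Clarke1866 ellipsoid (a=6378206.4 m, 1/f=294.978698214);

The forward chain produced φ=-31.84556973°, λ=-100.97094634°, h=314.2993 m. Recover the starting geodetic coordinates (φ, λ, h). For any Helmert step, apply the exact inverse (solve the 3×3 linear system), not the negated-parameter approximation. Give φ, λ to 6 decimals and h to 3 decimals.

φ=-31.839227°, λ=-100.968875°, h=153.863 m

start: φ=-31.845570°, λ=-100.970946°, h=314.299 m
→ ECEF (a=6378206.400, f=1/294.978698214): X=-1032151.9067, Y=-5324374.3757, Z=-3345883.8805
→ Helmert⁻¹: X=-1031982.1759, Y=-5324529.0927, Z=-3345380.8932
→ geod (Bowring, a=6378137.000): φ=-31.83922700°, λ=-100.96887500°, h=153.8630 m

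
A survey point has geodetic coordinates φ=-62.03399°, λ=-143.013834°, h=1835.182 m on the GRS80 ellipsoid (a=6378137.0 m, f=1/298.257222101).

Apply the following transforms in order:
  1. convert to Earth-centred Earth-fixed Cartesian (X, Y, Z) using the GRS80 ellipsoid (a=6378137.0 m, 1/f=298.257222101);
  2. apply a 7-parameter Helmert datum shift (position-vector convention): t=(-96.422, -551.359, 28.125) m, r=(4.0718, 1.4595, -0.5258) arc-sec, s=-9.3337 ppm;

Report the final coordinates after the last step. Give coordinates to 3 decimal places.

start: φ=-62.033990°, λ=-143.013834°, h=1835.182 m
→ ECEF (a=6378137.000, f=1/298.257222101): X=-2396113.7193, Y=-1804694.3041, Z=-5611913.4977
→ Helmert 7p (PV): X=-2396232.0859, Y=-1805111.9289, Z=-5611851.6639

X=-2396232.086 m, Y=-1805111.929 m, Z=-5611851.664 m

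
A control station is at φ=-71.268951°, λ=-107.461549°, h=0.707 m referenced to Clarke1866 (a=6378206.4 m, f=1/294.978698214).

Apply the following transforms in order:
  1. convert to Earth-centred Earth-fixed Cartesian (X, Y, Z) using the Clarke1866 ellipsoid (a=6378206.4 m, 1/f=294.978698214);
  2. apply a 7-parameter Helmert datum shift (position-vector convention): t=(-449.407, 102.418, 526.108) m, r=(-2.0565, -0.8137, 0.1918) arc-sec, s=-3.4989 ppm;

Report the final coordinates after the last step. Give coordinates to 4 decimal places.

start: φ=-71.268951°, λ=-107.461549°, h=0.707 m
→ ECEF (a=6378206.400, f=1/294.978698214): X=-616471.5081, Y=-1959782.8361, Z=-6017802.7354
→ Helmert 7p (PV): X=-616893.1961, Y=-1959734.1327, Z=-6017238.4643

X=-616893.1961 m, Y=-1959734.1327 m, Z=-6017238.4643 m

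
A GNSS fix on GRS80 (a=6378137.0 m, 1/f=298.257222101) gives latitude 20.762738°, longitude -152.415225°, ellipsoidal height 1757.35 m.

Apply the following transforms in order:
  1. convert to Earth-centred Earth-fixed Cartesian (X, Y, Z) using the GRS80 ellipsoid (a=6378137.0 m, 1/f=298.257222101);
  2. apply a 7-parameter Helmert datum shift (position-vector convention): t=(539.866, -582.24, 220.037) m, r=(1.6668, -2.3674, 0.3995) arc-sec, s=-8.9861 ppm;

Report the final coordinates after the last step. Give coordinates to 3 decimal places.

start: φ=20.762738°, λ=-152.415225°, h=1757.350 m
→ ECEF (a=6378137.000, f=1/298.257222101): X=-5289660.7950, Y=-2763578.3209, Z=2247474.7458
→ Helmert 7p (PV): X=-5289093.8382, Y=-2764164.1336, Z=2247591.5434

X=-5289093.838 m, Y=-2764164.134 m, Z=2247591.543 m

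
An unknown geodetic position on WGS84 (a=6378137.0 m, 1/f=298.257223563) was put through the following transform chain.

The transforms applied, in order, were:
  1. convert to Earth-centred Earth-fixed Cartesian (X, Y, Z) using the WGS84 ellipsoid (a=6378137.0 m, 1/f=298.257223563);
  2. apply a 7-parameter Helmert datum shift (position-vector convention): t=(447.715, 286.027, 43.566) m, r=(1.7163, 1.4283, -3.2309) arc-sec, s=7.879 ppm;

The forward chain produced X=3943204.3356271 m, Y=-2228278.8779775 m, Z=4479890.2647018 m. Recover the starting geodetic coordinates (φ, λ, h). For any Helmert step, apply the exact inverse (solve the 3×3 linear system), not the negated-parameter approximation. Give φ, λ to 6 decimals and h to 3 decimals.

φ=44.880314°, λ=-29.475328°, h=2726.258 m

start: X=3943204.3356, Y=-2228278.8780, Z=4479890.2647 m
→ Helmert⁻¹: X=3942729.4408, Y=-2228448.3117, Z=4479857.2467
→ geod (Bowring, a=6378137.000): φ=44.88031400°, λ=-29.47532800°, h=2726.2580 m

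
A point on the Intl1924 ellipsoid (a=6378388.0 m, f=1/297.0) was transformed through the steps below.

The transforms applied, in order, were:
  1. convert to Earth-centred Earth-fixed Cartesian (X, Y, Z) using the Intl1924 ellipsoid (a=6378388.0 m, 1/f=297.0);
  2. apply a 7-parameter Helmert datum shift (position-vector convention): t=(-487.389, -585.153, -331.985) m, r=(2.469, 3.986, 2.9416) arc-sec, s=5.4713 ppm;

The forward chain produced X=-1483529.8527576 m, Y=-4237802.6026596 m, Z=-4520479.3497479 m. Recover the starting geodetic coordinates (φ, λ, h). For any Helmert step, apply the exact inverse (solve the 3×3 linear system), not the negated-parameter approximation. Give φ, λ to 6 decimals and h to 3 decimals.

φ=-45.389305°, λ=-109.289780°, h=3064.072 m

start: X=-1483529.8528, Y=-4237802.6027, Z=-4520479.3497 m
→ Helmert⁻¹: X=-1483007.4284, Y=-4237227.2229, Z=-4520100.5726
→ geod (Bowring, a=6378388.000): φ=-45.38930500°, λ=-109.28978000°, h=3064.0720 m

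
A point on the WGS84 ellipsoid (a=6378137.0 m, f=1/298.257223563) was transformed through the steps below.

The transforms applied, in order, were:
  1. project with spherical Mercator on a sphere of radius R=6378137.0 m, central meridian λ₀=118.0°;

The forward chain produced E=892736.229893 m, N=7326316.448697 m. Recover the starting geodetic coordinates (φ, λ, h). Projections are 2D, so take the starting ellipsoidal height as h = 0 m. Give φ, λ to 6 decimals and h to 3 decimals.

φ=54.816411°, λ=126.019586°, h=0.000 m

start: E=892736.2299, N=7326316.4487 m
→ merc⁻¹: φ=54.81641100°, λ=126.01958600°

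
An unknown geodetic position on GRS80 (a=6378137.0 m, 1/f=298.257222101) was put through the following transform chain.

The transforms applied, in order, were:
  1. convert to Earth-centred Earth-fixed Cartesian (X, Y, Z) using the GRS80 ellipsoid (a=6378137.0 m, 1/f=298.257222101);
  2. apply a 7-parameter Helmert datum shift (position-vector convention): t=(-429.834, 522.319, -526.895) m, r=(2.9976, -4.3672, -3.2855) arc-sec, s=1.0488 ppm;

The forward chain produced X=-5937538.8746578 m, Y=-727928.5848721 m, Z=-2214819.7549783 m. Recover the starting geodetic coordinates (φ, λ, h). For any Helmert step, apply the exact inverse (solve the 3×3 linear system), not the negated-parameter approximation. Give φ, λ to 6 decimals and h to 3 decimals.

start: X=-5937538.8747, Y=-727928.5849, Z=-2214819.7550 m
→ Helmert⁻¹: X=-5937138.0885, Y=-728576.8877, Z=-2214154.2436
→ geod (Bowring, a=6378137.000): φ=-20.43790000°, λ=-173.00391700°, h=2767.1520 m

φ=-20.437900°, λ=-173.003917°, h=2767.152 m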